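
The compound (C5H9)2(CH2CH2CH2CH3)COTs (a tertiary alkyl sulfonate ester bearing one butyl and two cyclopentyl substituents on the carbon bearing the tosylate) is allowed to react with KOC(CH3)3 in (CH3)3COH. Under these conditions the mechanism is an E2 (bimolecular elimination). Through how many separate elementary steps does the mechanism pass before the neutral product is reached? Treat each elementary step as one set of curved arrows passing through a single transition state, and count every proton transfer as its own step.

Step 1: Concerted anti-periplanar elimination: (CH3)3CO⁻ abstracts a β-H while TsO⁻ leaves, and the C–H electrons become the new C=C π bond — all in a single transition state.
Total: 1 elementary step.

1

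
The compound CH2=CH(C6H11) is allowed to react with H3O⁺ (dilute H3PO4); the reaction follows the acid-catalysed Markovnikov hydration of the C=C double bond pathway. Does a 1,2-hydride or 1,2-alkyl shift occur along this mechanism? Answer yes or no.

yes

The first-formed carbocation is secondary.
The adjacent cyclohexyl carbon already bears 2 other carbon substituents and has a hydrogen to migrate; after a 1,2-hydride shift from that carbon the positive charge sits on a tertiary centre.
Tertiary is more stable than secondary, so the shift occurs.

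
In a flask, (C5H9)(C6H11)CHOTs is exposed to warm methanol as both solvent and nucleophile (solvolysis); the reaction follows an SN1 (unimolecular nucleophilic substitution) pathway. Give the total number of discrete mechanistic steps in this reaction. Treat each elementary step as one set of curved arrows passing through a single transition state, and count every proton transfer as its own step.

4

Step 1: Unassisted departure of TsO⁻ (taking the C–O bonding pair) generates a secondary carbocation.
Step 2: Carbocation rearrangement: a 1,2-hydride shift from the adjacent cyclohexyl carbon converts the initially-formed secondary cation into the more stable tertiary cation.
Step 3: CH3OH donates an oxygen lone pair into the empty p orbital of the cation, giving a protonated ether (an oxonium ion).
Step 4: A second solvent molecule removes the proton on oxygen, giving the neutral ether product.
Total: 4 elementary steps.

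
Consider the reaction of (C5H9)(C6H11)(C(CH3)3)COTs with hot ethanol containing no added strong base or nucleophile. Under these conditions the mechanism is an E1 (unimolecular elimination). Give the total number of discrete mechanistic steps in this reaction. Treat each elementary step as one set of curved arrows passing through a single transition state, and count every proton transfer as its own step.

Step 1: The C–O bond breaks with both electrons going to the tosylate; TsO⁻ leaves and a tertiary carbocation remains.
(No 1,2-shift: no single shift to an adjacent carbon would give a more stable cation.)
Step 2: A weak base (an ethanol molecule from the solvent) removes a proton from a carbon adjacent to the cationic centre; the electrons of that C–H bond become the new π(C=C) bond, giving the alkene.
Total: 2 elementary steps.

2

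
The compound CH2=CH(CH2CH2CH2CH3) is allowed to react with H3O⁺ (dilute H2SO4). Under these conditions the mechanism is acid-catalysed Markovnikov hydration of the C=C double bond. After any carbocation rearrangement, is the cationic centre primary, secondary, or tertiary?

secondary

Step 1: Protonation of the alkene by H3O⁺: the π bond acts as the nucleophile and picks up H⁺, giving the more stable (Markovnikov) secondary carbocation. H2O is released.
No single 1,2-shift to an adjacent carbon would give a more-substituted cation, so no rearrangement occurs.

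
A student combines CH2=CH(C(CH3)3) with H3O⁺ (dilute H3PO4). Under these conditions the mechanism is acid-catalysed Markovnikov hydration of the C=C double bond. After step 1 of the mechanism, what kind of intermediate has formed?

Step 1: Electrophilic addition begins with the π(C=C) electrons forming a bond to the proton of H3O⁺. Following Markovnikov's rule, the resulting cation is secondary. H2O is released.
After step 1 the species present is a secondary carbocation.

secondary carbocation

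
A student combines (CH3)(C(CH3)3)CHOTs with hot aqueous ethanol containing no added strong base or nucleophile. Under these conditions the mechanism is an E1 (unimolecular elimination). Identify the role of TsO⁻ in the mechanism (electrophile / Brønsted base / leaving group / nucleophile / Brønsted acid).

leaving group

Step 1: Ionisation: the C–O σ-bond cleaves heterolytically; both bonding electrons depart with TsO⁻, leaving a secondary carbocation at the α-carbon.
TsO⁻ departs with both electrons of the breaking σ-bond — that is the definition of a leaving group.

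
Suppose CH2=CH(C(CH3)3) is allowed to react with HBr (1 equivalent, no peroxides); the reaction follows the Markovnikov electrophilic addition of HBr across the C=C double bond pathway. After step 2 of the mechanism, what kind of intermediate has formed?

tertiary carbocation

Step 1: Electrophilic addition begins with the π(C=C) electrons forming a bond to the proton of HBr. Following Markovnikov's rule, the resulting cation is secondary. The H–Br bond breaks heterolytically, releasing Br⁻.
Step 2: A 1,2-methyl shift from the adjacent tert-butyl carbon moves the positive charge from the secondary centre to an adjacent carbon, generating a more stable tertiary carbocation.
After step 2 the species present is a tertiary carbocation.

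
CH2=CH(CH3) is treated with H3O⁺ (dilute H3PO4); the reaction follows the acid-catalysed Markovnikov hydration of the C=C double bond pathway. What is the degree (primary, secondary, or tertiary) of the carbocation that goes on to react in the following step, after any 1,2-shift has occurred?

Step 1: The π electrons of the C=C bond attack a proton of H3O⁺; Markovnikov addition places the new C–H on the less-substituted alkene carbon, so the positive charge ends up on the more-substituted carbon — a secondary carbocation. H2O is released.
No single 1,2-shift to an adjacent carbon would give a more-substituted cation, so no rearrangement occurs.

secondary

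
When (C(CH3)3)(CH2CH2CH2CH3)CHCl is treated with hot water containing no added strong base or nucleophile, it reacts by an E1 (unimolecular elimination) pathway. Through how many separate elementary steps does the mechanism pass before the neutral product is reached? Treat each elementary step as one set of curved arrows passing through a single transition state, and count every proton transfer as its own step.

3

Step 1: The C–Cl bond breaks with both electrons going to the chloride; Cl⁻ leaves and a secondary carbocation remains.
Step 2: A 1,2-methyl shift from the adjacent tert-butyl carbon moves the positive charge from the secondary centre to an adjacent carbon, generating a more stable tertiary carbocation.
Step 3: A water molecule (solvent) deprotonates a β-carbon; as the C–H bond breaks, those electrons form the new alkene π bond.
Total: 3 elementary steps.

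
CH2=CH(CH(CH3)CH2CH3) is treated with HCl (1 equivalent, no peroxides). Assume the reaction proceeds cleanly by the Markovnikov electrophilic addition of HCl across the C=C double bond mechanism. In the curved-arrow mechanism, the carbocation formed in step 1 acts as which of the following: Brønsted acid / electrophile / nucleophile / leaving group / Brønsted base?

electrophile

Step 3: The Cl⁻ anion donates a lone pair to the carbocation, forming the new C–Cl σ-bond and giving the neutral alkyl halide.
The carbocation formed in step 1 accepts an electron pair into an empty or π* orbital — it is the electrophile.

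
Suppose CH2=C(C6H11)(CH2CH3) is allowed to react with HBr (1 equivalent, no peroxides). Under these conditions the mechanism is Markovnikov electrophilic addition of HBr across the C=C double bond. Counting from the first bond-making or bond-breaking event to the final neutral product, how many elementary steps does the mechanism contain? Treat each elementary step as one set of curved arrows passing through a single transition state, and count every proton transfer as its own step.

Step 1: Protonation of the alkene by HBr: the π bond acts as the nucleophile and picks up H⁺, giving the more stable (Markovnikov) tertiary carbocation. The H–Br bond breaks heterolytically, releasing Br⁻.
(No 1,2-shift: no single shift to an adjacent carbon would give a more stable cation.)
Step 2: Nucleophilic attack by Br⁻ on the carbocation completes the addition, giving R–Br.
Total: 2 elementary steps.

2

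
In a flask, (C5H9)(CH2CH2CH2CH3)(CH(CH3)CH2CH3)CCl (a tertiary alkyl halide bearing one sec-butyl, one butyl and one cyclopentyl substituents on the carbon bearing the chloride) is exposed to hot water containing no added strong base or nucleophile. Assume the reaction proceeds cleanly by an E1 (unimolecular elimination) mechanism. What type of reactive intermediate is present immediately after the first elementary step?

Step 1: The C–Cl bond breaks with both electrons going to the chloride; Cl⁻ leaves and a tertiary carbocation remains.
After step 1 the species present is a tertiary carbocation.

tertiary carbocation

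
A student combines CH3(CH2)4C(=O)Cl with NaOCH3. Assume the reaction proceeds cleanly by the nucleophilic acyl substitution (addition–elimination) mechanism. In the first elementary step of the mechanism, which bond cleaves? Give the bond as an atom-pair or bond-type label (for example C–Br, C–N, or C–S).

Step 1: Nucleophilic addition of CH3O⁻ to the acyl carbon breaks the π(C=O) bond and yields a tetrahedral, anionic intermediate.
The bond broken in this step is the π(C=O) bond.

π(C=O)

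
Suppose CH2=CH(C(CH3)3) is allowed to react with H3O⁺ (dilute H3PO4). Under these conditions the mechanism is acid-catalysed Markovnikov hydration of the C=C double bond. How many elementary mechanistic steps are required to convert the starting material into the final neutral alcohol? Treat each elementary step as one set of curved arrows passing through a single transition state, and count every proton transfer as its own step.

4

Step 1: Electrophilic addition begins with the π(C=C) electrons forming a bond to the proton of H3O⁺. Following Markovnikov's rule, the resulting cation is secondary. H2O is released.
Step 2: Carbocation rearrangement: a 1,2-methyl shift from the adjacent tert-butyl carbon converts the initially-formed secondary cation into the more stable tertiary cation.
Step 3: Nucleophilic capture of the cation by H2O produces the protonated alcohol (an oxonium ion).
Step 4: Deprotonation of the oxonium ion by a water molecule delivers the neutral alcohol and regenerates the acid catalyst.
Total: 4 elementary steps.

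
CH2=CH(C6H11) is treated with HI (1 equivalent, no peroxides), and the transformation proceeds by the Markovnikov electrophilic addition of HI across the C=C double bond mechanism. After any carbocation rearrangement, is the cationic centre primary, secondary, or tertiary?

tertiary

Step 1: The π electrons of the C=C bond attack a proton of HI; Markovnikov addition places the new C–H on the less-substituted alkene carbon, so the positive charge ends up on the more-substituted carbon — a secondary carbocation. The H–I bond breaks heterolytically, releasing I⁻.
Step 2: Carbocation rearrangement: a 1,2-hydride shift from the adjacent cyclohexyl carbon converts the initially-formed secondary cation into the more stable tertiary cation.
The cation rearranges from secondary to tertiary via a 1,2-hydride shift from the adjacent cyclohexyl carbon; the tertiary cation is what reacts next.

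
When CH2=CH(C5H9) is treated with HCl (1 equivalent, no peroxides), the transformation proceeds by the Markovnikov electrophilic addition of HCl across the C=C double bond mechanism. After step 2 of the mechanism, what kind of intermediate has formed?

tertiary carbocation

Step 1: Protonation of the alkene by HCl: the π bond acts as the nucleophile and picks up H⁺, giving the more stable (Markovnikov) secondary carbocation. The H–Cl bond breaks heterolytically, releasing Cl⁻.
Step 2: A hydride (H with its bonding pair) migrates from the adjacent cyclopentyl carbon to the cationic centre — a 1,2-hydride shift — upgrading the secondary cation to a tertiary one.
After step 2 the species present is a tertiary carbocation.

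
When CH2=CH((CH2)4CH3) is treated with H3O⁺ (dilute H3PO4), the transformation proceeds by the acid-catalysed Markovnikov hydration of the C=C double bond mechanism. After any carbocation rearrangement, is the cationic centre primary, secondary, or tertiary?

secondary

Step 1: Electrophilic addition begins with the π(C=C) electrons forming a bond to the proton of H3O⁺. Following Markovnikov's rule, the resulting cation is secondary. H2O is released.
No single 1,2-shift to an adjacent carbon would give a more-substituted cation, so no rearrangement occurs.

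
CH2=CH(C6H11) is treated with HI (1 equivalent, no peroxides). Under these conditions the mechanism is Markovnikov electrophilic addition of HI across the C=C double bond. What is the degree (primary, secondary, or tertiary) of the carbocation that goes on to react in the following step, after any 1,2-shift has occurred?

Step 1: Electrophilic addition begins with the π(C=C) electrons forming a bond to the proton of HI. Following Markovnikov's rule, the resulting cation is secondary. The H–I bond breaks heterolytically, releasing I⁻.
Step 2: A hydride (H with its bonding pair) migrates from the adjacent cyclohexyl carbon to the cationic centre — a 1,2-hydride shift — upgrading the secondary cation to a tertiary one.
The cation rearranges from secondary to tertiary via a 1,2-hydride shift from the adjacent cyclohexyl carbon; the tertiary cation is what reacts next.

tertiary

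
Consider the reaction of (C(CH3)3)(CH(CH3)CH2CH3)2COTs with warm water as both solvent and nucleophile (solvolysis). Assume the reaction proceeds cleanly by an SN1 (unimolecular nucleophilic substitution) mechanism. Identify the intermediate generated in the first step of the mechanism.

tertiary carbocation

Step 1: Unassisted departure of TsO⁻ (taking the C–O bonding pair) generates a tertiary carbocation.
After step 1 the species present is a tertiary carbocation.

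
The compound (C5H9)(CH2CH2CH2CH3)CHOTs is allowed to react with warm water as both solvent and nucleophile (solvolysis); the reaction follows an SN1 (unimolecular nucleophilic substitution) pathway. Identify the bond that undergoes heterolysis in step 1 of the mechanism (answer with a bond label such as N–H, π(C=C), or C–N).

Step 1: Unassisted departure of TsO⁻ (taking the C–O bonding pair) generates a secondary carbocation.
The bond broken in this step is the C–O bond.

C–O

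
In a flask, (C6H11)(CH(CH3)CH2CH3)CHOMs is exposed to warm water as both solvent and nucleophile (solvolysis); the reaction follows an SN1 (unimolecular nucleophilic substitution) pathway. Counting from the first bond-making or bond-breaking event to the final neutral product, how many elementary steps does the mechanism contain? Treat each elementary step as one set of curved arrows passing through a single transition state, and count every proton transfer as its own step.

4

Step 1: The C–O bond breaks with both electrons going to the mesylate; MsO⁻ leaves and a secondary carbocation remains.
Step 2: Carbocation rearrangement: a 1,2-hydride shift from the adjacent cyclohexyl carbon converts the initially-formed secondary cation into the more stable tertiary cation.
Step 3: H2O donates an oxygen lone pair into the empty p orbital of the cation, giving a protonated alcohol (an oxonium ion).
Step 4: Proton transfer from the O–H of the oxonium ion to a solvent molecule delivers the neutral alcohol.
Total: 4 elementary steps.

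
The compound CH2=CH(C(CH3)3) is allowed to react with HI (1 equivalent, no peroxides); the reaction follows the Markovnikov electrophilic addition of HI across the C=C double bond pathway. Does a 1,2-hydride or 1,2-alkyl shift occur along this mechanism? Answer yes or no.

yes

The first-formed carbocation is secondary.
The adjacent tert-butyl carbon has no hydrogen but bears methyl groups; migration of one methyl with its bonding pair (a 1,2-methyl shift) places the charge on a tertiary centre.
Tertiary is more stable than secondary, so the shift occurs.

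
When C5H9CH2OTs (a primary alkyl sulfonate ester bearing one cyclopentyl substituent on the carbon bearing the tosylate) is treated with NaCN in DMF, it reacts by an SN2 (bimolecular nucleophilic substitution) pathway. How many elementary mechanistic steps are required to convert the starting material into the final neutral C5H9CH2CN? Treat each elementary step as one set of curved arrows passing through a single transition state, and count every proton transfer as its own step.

Step 1: CN⁻ attacks the back face of the α-carbon while TsO⁻ departs with the C–O bonding pair — a single concerted displacement through a pentacoordinate transition state.
Total: 1 elementary step.

1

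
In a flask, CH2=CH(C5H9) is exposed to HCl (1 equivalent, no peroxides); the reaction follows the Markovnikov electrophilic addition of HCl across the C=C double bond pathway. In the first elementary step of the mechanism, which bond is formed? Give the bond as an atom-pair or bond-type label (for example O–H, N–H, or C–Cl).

Step 1: Protonation of the alkene by HCl: the π bond acts as the nucleophile and picks up H⁺, giving the more stable (Markovnikov) secondary carbocation. The H–Cl bond breaks heterolytically, releasing Cl⁻.
The bond formed in this step is the C–H bond.

C–H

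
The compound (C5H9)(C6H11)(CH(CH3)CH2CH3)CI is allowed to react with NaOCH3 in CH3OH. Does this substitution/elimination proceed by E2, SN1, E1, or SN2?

Conditions: a strong base with a tertiary substrate bearing a β-hydrogen.
These conditions are the textbook signature of the E2 pathway.
A strong (often hindered) base removes a β-H in concert with loss of the leaving group — bimolecular elimination.

E2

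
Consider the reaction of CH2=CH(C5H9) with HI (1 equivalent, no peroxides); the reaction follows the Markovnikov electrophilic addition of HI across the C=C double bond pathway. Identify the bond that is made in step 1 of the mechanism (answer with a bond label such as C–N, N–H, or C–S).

C–H

Step 1: Protonation of the alkene by HI: the π bond acts as the nucleophile and picks up H⁺, giving the more stable (Markovnikov) secondary carbocation. The H–I bond breaks heterolytically, releasing I⁻.
The bond formed in this step is the C–H bond.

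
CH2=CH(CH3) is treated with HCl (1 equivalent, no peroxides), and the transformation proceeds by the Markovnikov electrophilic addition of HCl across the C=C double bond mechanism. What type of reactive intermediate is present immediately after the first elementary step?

Step 1: The π electrons of the C=C bond attack a proton of HCl; Markovnikov addition places the new C–H on the less-substituted alkene carbon, so the positive charge ends up on the more-substituted carbon — a secondary carbocation. The H–Cl bond breaks heterolytically, releasing Cl⁻.
After step 1 the species present is a secondary carbocation.

secondary carbocation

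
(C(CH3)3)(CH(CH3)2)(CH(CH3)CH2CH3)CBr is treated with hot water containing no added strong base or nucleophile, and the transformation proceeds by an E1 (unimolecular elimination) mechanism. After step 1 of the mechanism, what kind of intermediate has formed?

tertiary carbocation

Step 1: Ionisation: the C–Br σ-bond cleaves heterolytically; both bonding electrons depart with Br⁻, leaving a tertiary carbocation at the α-carbon.
After step 1 the species present is a tertiary carbocation.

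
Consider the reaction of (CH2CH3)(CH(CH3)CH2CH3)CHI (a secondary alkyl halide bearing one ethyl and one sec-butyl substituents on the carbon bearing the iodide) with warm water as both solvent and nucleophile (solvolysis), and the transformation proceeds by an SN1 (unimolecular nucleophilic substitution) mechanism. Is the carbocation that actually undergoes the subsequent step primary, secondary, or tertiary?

tertiary

Step 1: Unassisted departure of I⁻ (taking the C–I bonding pair) generates a secondary carbocation.
Step 2: A 1,2-hydride shift from the adjacent sec-butyl carbon moves the positive charge from the secondary centre to an adjacent carbon, generating a more stable tertiary carbocation.
The cation rearranges from secondary to tertiary via a 1,2-hydride shift from the adjacent sec-butyl carbon; the tertiary cation is what reacts next.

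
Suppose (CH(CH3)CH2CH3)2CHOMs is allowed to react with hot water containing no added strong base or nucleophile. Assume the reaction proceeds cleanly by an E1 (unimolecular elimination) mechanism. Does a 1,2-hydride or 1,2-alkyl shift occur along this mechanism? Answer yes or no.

The first-formed carbocation is secondary.
The adjacent sec-butyl carbon already bears 2 other carbon substituents and has a hydrogen to migrate; after a 1,2-hydride shift from that carbon the positive charge sits on a tertiary centre.
Tertiary is more stable than secondary, so the shift occurs.

yes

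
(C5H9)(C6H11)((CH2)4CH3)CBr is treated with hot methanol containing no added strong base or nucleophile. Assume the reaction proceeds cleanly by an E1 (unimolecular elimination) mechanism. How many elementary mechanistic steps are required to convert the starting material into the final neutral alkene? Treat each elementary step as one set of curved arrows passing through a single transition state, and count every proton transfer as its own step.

2

Step 1: Ionisation: the C–Br σ-bond cleaves heterolytically; both bonding electrons depart with Br⁻, leaving a tertiary carbocation at the α-carbon.
(No 1,2-shift: no single shift to an adjacent carbon would give a more stable cation.)
Step 2: A weak base (a methanol molecule from the solvent) removes a proton from a carbon adjacent to the cationic centre; the electrons of that C–H bond become the new π(C=C) bond, giving the alkene.
Total: 2 elementary steps.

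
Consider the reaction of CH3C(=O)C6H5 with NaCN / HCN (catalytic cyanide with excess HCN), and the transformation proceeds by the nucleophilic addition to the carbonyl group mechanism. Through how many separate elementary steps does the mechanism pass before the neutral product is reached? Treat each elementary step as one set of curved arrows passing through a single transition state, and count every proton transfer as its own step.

2

Step 1: CN⁻ attacks the sp² carbonyl carbon; the C=O π bond breaks and the electrons end up as a lone pair on the alkoxide oxygen of the tetrahedral intermediate.
Step 2: Proton transfer from HCN to the alkoxide furnishes a cyanohydrin (and releases another CN⁻ to continue the reaction).
Total: 2 elementary steps.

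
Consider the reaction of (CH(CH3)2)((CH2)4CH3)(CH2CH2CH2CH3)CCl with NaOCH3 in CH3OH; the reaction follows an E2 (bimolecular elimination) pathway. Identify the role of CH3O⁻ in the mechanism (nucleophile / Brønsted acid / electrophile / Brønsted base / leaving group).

Brønsted base

Step 1: In one step, CH3O⁻ pulls off a β-proton, the C–Cl bond cleaves, and a C=C double bond forms between the α- and β-carbons (E2, anti elimination).
CH3O⁻ accepts a proton in a proton-transfer step — a Brønsted base.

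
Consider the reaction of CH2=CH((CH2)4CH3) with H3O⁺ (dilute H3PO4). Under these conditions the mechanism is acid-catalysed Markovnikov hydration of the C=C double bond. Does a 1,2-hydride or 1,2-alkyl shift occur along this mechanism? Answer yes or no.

The first-formed carbocation is secondary.
No single 1,2-shift to an adjacent carbon would produce a more-substituted cation than the one already present, so no rearrangement occurs.

no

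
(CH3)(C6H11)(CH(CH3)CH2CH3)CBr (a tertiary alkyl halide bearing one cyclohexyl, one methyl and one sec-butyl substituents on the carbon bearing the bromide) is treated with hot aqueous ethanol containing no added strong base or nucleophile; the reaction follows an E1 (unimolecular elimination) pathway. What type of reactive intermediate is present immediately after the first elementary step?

Step 1: Rate-determining heterolysis of the C–Br bond gives Br⁻ and a tertiary carbocation.
After step 1 the species present is a tertiary carbocation.

tertiary carbocation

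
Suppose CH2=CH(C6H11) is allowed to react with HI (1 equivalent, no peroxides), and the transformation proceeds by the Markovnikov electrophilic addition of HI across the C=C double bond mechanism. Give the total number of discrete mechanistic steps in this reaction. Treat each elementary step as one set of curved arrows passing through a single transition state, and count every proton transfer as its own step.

Step 1: Electrophilic addition begins with the π(C=C) electrons forming a bond to the proton of HI. Following Markovnikov's rule, the resulting cation is secondary. The H–I bond breaks heterolytically, releasing I⁻.
Step 2: Carbocation rearrangement: a 1,2-hydride shift from the adjacent cyclohexyl carbon converts the initially-formed secondary cation into the more stable tertiary cation.
Step 3: I⁻ captures the cation: a lone pair on I⁻ fills the empty p orbital, producing the alkyl halide product.
Total: 3 elementary steps.

3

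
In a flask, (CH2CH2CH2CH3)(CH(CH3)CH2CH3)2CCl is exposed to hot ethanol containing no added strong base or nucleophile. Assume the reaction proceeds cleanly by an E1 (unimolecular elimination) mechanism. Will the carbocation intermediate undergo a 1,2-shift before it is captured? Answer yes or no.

no

The first-formed carbocation is tertiary.
No single 1,2-shift to an adjacent carbon would produce a more-substituted cation than the one already present, so no rearrangement occurs.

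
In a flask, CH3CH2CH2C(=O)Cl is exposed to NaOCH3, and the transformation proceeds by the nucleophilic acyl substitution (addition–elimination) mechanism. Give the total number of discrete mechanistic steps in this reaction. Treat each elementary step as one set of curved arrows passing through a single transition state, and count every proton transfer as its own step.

Step 1: A lone pair on the O of CH3O⁻ attacks the electrophilic acyl carbon; the π(C=O) electrons move onto oxygen, giving a tetrahedral intermediate.
Step 2: Collapse of the tetrahedral intermediate: the alkoxide oxygen pushes its lone pair back to re-form C=O while Cl⁻ leaves.
Total: 2 elementary steps.

2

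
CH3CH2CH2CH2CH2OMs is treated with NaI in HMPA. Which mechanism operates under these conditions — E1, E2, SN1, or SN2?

Conditions: a primary substrate with a strong nucleophile in the polar aprotic solvent HMPA.
These conditions are the textbook signature of the SN2 pathway.
An unhindered substrate with a strong nucleophile in a polar aprotic solvent favours one-step backside displacement.

SN2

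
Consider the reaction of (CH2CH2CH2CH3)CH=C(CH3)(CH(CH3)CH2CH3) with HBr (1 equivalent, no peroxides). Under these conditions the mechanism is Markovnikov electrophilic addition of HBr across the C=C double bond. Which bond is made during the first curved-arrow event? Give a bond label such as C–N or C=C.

C–H

Step 1: Protonation of the alkene by HBr: the π bond acts as the nucleophile and picks up H⁺, giving the more stable (Markovnikov) tertiary carbocation. The H–Br bond breaks heterolytically, releasing Br⁻.
The bond formed in this step is the C–H bond.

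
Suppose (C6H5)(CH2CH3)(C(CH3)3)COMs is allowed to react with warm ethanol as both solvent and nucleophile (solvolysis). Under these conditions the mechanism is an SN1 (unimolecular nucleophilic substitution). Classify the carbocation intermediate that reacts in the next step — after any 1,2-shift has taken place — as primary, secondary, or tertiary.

tertiary

Step 1: Rate-determining heterolysis of the C–O bond gives MsO⁻ and a tertiary carbocation.
No single 1,2-shift to an adjacent carbon would give a more-substituted cation, so no rearrangement occurs.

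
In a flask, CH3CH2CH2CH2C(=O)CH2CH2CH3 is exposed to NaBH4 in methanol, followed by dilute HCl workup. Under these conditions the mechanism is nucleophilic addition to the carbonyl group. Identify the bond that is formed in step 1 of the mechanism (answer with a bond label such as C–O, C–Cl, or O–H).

C–H

Step 1: A lone pair / filled orbital on H⁻ (delivered from BH4⁻) attacks the electrophilic carbonyl carbon; the π(C=O) electrons shift onto oxygen, producing a tetrahedral alkoxide intermediate.
The bond formed in this step is the C–H bond.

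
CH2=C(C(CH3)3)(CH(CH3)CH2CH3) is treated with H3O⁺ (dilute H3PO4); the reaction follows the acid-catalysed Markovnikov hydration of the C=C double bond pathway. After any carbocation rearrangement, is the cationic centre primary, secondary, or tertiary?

Step 1: The π electrons of the C=C bond attack a proton of H3O⁺; Markovnikov addition places the new C–H on the less-substituted alkene carbon, so the positive charge ends up on the more-substituted carbon — a tertiary carbocation. H2O is released.
No single 1,2-shift to an adjacent carbon would give a more-substituted cation, so no rearrangement occurs.

tertiary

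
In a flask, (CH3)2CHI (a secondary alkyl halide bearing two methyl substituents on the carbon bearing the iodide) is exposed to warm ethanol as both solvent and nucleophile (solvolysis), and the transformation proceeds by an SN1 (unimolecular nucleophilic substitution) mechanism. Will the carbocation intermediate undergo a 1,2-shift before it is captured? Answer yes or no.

no

The first-formed carbocation is secondary.
No single 1,2-shift to an adjacent carbon would produce a more-substituted cation than the one already present, so no rearrangement occurs.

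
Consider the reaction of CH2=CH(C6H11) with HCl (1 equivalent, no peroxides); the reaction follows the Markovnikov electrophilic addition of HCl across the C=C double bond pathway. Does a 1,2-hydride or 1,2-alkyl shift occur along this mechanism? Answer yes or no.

yes

The first-formed carbocation is secondary.
The adjacent cyclohexyl carbon already bears 2 other carbon substituents and has a hydrogen to migrate; after a 1,2-hydride shift from that carbon the positive charge sits on a tertiary centre.
Tertiary is more stable than secondary, so the shift occurs.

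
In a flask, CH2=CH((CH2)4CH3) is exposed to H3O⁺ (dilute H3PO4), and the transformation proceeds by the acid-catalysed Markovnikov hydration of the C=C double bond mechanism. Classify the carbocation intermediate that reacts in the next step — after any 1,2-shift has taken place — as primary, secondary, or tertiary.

secondary

Step 1: Protonation of the alkene by H3O⁺: the π bond acts as the nucleophile and picks up H⁺, giving the more stable (Markovnikov) secondary carbocation. H2O is released.
No single 1,2-shift to an adjacent carbon would give a more-substituted cation, so no rearrangement occurs.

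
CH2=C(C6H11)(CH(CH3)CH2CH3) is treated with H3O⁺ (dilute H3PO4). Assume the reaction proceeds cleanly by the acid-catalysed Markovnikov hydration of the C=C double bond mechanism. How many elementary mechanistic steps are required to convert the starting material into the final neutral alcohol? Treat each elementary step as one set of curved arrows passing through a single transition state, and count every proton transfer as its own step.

3

Step 1: The π electrons of the C=C bond attack a proton of H3O⁺; Markovnikov addition places the new C–H on the less-substituted alkene carbon, so the positive charge ends up on the more-substituted carbon — a tertiary carbocation. H2O is released.
(No 1,2-shift: no single shift to an adjacent carbon would give a more stable cation.)
Step 2: A lone pair on the oxygen of H2O attacks the carbocation, forming a C–O bond and an oxonium ion (a protonated alcohol).
Step 3: H2O removes a proton from the oxonium oxygen, regenerating H3O⁺ and giving the neutral alcohol.
Total: 3 elementary steps.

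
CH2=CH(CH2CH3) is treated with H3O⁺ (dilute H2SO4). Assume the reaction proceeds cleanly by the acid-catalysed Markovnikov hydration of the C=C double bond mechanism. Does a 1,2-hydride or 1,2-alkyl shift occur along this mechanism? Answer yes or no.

The first-formed carbocation is secondary.
No single 1,2-shift to an adjacent carbon would produce a more-substituted cation than the one already present, so no rearrangement occurs.

no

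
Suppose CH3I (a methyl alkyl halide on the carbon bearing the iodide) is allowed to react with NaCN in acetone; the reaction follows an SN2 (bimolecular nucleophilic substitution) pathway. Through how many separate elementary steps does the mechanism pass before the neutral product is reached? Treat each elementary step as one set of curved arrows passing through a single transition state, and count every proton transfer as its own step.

Step 1: The cyanide nucleophile donates a lone pair from C to the α-carbon in a backside attack; simultaneously the C–I σ-bond breaks and both of its electrons leave with I⁻. One concerted step with inversion of configuration.
Total: 1 elementary step.

1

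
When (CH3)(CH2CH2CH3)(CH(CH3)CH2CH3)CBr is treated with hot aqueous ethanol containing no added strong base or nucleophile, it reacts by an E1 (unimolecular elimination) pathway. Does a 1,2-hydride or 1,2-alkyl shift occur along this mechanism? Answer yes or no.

The first-formed carbocation is tertiary.
No single 1,2-shift to an adjacent carbon would produce a more-substituted cation than the one already present, so no rearrangement occurs.

no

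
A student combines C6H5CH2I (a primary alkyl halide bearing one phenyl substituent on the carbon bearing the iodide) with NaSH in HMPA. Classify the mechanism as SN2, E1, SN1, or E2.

Conditions: a primary substrate with a strong nucleophile in the polar aprotic solvent HMPA.
These conditions are the textbook signature of the SN2 pathway.
An unhindered substrate with a strong nucleophile in a polar aprotic solvent favours one-step backside displacement.

SN2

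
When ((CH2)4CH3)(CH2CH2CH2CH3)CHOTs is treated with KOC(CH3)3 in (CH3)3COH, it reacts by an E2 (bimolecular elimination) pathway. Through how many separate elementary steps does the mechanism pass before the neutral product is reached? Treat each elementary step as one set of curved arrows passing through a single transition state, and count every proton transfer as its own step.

1

Step 1: Concerted anti-periplanar elimination: (CH3)3CO⁻ abstracts a β-H while TsO⁻ leaves, and the C–H electrons become the new C=C π bond — all in a single transition state.
Total: 1 elementary step.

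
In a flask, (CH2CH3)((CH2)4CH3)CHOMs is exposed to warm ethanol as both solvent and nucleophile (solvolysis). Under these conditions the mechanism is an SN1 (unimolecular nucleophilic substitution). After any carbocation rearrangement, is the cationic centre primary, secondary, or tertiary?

Step 1: Ionisation: the C–O σ-bond cleaves heterolytically; both bonding electrons depart with MsO⁻, leaving a secondary carbocation at the α-carbon.
No single 1,2-shift to an adjacent carbon would give a more-substituted cation, so no rearrangement occurs.

secondary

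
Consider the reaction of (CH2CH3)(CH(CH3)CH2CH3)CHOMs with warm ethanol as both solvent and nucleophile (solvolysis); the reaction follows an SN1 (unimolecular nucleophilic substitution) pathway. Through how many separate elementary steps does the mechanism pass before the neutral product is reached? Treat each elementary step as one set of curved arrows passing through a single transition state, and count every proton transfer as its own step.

Step 1: Rate-determining heterolysis of the C–O bond gives MsO⁻ and a secondary carbocation.
Step 2: A hydride (H with its bonding pair) migrates from the adjacent sec-butyl carbon to the cationic centre — a 1,2-hydride shift — upgrading the secondary cation to a tertiary one.
Step 3: CH3CH2OH donates an oxygen lone pair into the empty p orbital of the cation, giving a protonated ether (an oxonium ion).
Step 4: Deprotonation of the oxonium oxygen by solvent ethanol yields the neutral ether.
Total: 4 elementary steps.

4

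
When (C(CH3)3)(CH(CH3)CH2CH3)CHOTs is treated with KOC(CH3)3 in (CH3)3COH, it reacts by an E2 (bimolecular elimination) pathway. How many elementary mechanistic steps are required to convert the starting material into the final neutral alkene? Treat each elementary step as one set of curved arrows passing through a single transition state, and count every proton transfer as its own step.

Step 1: Concerted anti-periplanar elimination: (CH3)3CO⁻ abstracts a β-H while TsO⁻ leaves, and the C–H electrons become the new C=C π bond — all in a single transition state.
Total: 1 elementary step.

1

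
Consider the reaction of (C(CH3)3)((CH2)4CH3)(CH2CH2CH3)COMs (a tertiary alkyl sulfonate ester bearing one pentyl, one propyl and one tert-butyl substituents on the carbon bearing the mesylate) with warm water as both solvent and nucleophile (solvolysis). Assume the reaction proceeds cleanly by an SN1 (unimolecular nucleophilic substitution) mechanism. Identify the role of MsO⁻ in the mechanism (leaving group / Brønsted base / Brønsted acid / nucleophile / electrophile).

Step 1: Rate-determining heterolysis of the C–O bond gives MsO⁻ and a tertiary carbocation.
MsO⁻ departs with both electrons of the breaking σ-bond — that is the definition of a leaving group.

leaving group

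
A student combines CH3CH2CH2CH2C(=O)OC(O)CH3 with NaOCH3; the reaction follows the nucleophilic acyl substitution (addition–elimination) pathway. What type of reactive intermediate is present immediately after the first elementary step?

tetrahedral intermediate

Step 1: A lone pair on the O of CH3O⁻ attacks the electrophilic acyl carbon; the π(C=O) electrons move onto oxygen, giving a tetrahedral intermediate.
After step 1 the species present is a tetrahedral intermediate.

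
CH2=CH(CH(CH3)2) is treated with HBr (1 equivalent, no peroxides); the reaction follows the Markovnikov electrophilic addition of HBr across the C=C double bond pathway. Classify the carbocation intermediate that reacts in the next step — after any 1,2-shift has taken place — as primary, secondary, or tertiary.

Step 1: The π electrons of the C=C bond attack a proton of HBr; Markovnikov addition places the new C–H on the less-substituted alkene carbon, so the positive charge ends up on the more-substituted carbon — a secondary carbocation. The H–Br bond breaks heterolytically, releasing Br⁻.
Step 2: A hydride (H with its bonding pair) migrates from the adjacent isopropyl carbon to the cationic centre — a 1,2-hydride shift — upgrading the secondary cation to a tertiary one.
The cation rearranges from secondary to tertiary via a 1,2-hydride shift from the adjacent isopropyl carbon; the tertiary cation is what reacts next.

tertiary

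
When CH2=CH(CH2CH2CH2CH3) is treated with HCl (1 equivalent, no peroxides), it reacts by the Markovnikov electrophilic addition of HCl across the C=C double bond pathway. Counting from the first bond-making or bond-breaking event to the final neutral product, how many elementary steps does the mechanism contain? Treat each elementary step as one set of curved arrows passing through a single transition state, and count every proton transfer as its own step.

2

Step 1: Protonation of the alkene by HCl: the π bond acts as the nucleophile and picks up H⁺, giving the more stable (Markovnikov) secondary carbocation. The H–Cl bond breaks heterolytically, releasing Cl⁻.
(No 1,2-shift: no single shift to an adjacent carbon would give a more stable cation.)
Step 2: The Cl⁻ anion donates a lone pair to the carbocation, forming the new C–Cl σ-bond and giving the neutral alkyl halide.
Total: 2 elementary steps.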